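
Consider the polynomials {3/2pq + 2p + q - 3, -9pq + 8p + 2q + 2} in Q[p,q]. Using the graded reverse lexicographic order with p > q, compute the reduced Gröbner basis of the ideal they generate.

f_1 = 3/2pq + 2p + q - 3, LT = pq.
f_2 = -9pq + 8p + 2q + 2, LT = pq.

S(f_1,f_2): lcm = pq. S = 20/9p + 8/9q - 16/9.
  reduce S modulo (f_1, f_2):
  remainder 20/9p + 8/9q - 16/9 ≠ 0; add g_3 = 20/9p + 8/9q - 16/9 to the basis.

S(f_1,g_3): lcm = pq. S = -2/5q^2 + 4/3p + 22/15q - 2.
  reduce S modulo (f_1, f_2, g_3):
  remainder -2/5q^2 + 14/15q - 14/15 ≠ 0; add g_4 = -2/5q^2 + 14/15q - 14/15 to the basis.

The other S-polynomials (S(f_2,g_3), S(f_1,g_4), S(f_2,g_4), S(g_3,g_4)) all reduce to 0 modulo the current basis, so we have a Gröbner basis.
Inter-reduce: drop elements whose leading term is divisible by another's, tail-reduce, and make monic.

G = {q^2 - 7/3q + 7/3, p + 2/5q - 4/5}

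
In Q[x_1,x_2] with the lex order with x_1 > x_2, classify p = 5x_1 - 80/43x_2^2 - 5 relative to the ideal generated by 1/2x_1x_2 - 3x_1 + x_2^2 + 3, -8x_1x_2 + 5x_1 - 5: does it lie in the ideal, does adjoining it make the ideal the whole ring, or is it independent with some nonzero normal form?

5x_1 - 80/43x_2^2 - 5 lies in I (it reduces to 0).

First compute the reduced Gröbner basis of I by Buchberger's algorithm.
f_1 = 1/2x_1x_2 - 3x_1 + x_2^2 + 3, LT = x_1x_2.
f_2 = -8x_1x_2 + 5x_1 - 5, LT = x_1x_2.

S(f_1,f_2): lcm = x_1x_2. S = -43/8x_1 + 2x_2^2 + 43/8.
  reduce S modulo (f_1, f_2):
  remainder -43/8x_1 + 2x_2^2 + 43/8 ≠ 0; add h_3 = -43/8x_1 + 2x_2^2 + 43/8 to the basis.

S(f_1,h_3): lcm = x_1x_2. S = -6x_1 + 16/43x_2^3 + 2x_2^2 + x_2 + 6.
  reduce S modulo (f_1, f_2, h_3):
  remainder 16/43x_2^3 - 10/43x_2^2 + x_2 ≠ 0; add h_4 = 16/43x_2^3 - 10/43x_2^2 + x_2 to the basis.

The other S-polynomials (S(f_2,h_3), S(f_1,h_4), S(f_2,h_4), S(h_3,h_4)) all reduce to 0 modulo the current basis, so we have a Gröbner basis.
Inter-reduce: drop elements whose leading term is divisible by another's, tail-reduce, and make monic.
Reduced Gröbner basis: {x_1 - 16/43x_2^2 - 1, x_2^3 - 5/8x_2^2 + 43/16x_2}.
Label its elements g_1 = x_1 - 16/43x_2^2 - 1, g_2 = x_2^3 - 5/8x_2^2 + 43/16x_2.

Reduce p = 5x_1 - 80/43x_2^2 - 5 modulo G:
  leading term x_1: subtract (5)·g_1 from 5x_1 - 80/43x_2^2 - 5 → 0
  normal form = 0.
Since the normal form is 0, p ∈ I.

Ideal membership is decidable via reduction modulo a Gröbner basis.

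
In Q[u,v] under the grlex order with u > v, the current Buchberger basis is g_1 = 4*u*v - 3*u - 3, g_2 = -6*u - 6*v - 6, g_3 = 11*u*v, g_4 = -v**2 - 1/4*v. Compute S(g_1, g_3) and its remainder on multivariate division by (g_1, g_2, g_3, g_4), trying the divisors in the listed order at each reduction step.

S(g_1, g_3) = -3/4*u - 3/4; remainder on division = 3/4*v.

lcm(LM(g_1), LM(g_3)) = u*v.
S = (lcm/LT(g_1))·g_1 − (lcm/LT(g_3))·g_3 = -3/4*u - 3/4.
Reduce S modulo (g_1, g_2, g_3, g_4) in that order:
  leading term u: subtract (1/8)·g_2 from -3/4*u - 3/4 → 3/4*v
  leading term v: no divisor's leading term divides it; move 3/4*v to the remainder.
The remainder 3/4*v is nonzero, so it would be added as the next basis element.
This is the inner loop of Buchberger's algorithm — each nonzero remainder becomes a new basis element.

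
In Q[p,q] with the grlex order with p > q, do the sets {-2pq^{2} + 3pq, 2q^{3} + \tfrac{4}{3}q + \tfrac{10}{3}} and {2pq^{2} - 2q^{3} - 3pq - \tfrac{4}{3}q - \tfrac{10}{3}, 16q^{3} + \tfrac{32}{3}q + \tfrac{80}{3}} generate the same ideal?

Yes, the ideals are equal.

Two ideals are equal iff their reduced Gröbner bases coincide (the reduced basis is unique for a fixed ordering).
Buchberger on the first generating set:
f_1 = -2pq^{2} + 3pq, LT = pq^{2}.
f_2 = 2q^{3} + \tfrac{4}{3}q + \tfrac{10}{3}, LT = q^{3}.

S(f_1,f_2): lcm = pq^{3}. S = -\tfrac{3}{2}pq^{2} - \tfrac{2}{3}pq - \tfrac{5}{3}p.
  leading term pq^{2}: subtract (\tfrac{3}{4})·f_1 from -\tfrac{3}{2}pq^{2} - \tfrac{2}{3}pq - \tfrac{5}{3}p → -\tfrac{35}{12}pq - \tfrac{5}{3}p
  leading term pq: no divisor's leading term divides it; move -\tfrac{35}{12}pq to the remainder.
  leading term p: no divisor's leading term divides it; move -\tfrac{5}{3}p to the remainder.
  remainder -\tfrac{35}{12}pq - \tfrac{5}{3}p ≠ 0; add g_3 = -\tfrac{35}{12}pq - \tfrac{5}{3}p to the basis.

S(f_1,g_3): lcm = pq^{2}. S = -\tfrac{29}{14}pq.
  leading term pq: subtract (\tfrac{174}{245})·g_3 from -\tfrac{29}{14}pq → \tfrac{58}{49}p
  leading term p: no divisor's leading term divides it; move \tfrac{58}{49}p to the remainder.
  remainder \tfrac{58}{49}p ≠ 0; add g_4 = \tfrac{58}{49}p to the basis.

S(f_2,g_3): lcm = pq^{3}. S = -\tfrac{4}{7}pq^{2} + \tfrac{2}{3}pq + \tfrac{5}{3}p.
  leading term pq^{2}: subtract (\tfrac{2}{7})·f_1 from -\tfrac{4}{7}pq^{2} + \tfrac{2}{3}pq + \tfrac{5}{3}p → -\tfrac{4}{21}pq + \tfrac{5}{3}p
  leading term pq: subtract (\tfrac{16}{245})·g_3 from -\tfrac{4}{21}pq + \tfrac{5}{3}p → \tfrac{87}{49}p
  leading term p: subtract (\tfrac{3}{2})·g_4 from \tfrac{87}{49}p → 0
  remainder 0.

S(f_1,g_4): lcm = pq^{2}. S = -\tfrac{3}{2}pq.
  leading term pq: subtract (\tfrac{18}{35})·g_3 from -\tfrac{3}{2}pq → \tfrac{6}{7}p
  leading term p: subtract (\tfrac{21}{29})·g_4 from \tfrac{6}{7}p → 0
  remainder 0.

S(f_2,g_4): leading monomials are coprime, so the S-polynomial reduces to 0 (Buchberger's first criterion).
S(g_3,g_4): lcm = pq. S = \tfrac{4}{7}p.
  leading term p: subtract (\tfrac{14}{29})·g_4 from \tfrac{4}{7}p → 0
  remainder 0.

Every S-polynomial of the final basis reduces to 0, so we have a Gröbner basis.
Inter-reduce: drop elements whose leading term is divisible by another's, tail-reduce, and make monic.
Reduced Gröbner basis: {q^{3} + \tfrac{2}{3}q + \tfrac{5}{3}, p}.

Buchberger on the second generating set:
h_1 = 2pq^{2} - 2q^{3} - 3pq - \tfrac{4}{3}q - \tfrac{10}{3}, LT = pq^{2}.
h_2 = 16q^{3} + \tfrac{32}{3}q + \tfrac{80}{3}, LT = q^{3}.

S(h_1,h_2): lcm = pq^{3}. S = -q^{4} - \tfrac{3}{2}pq^{2} - \tfrac{2}{3}pq - \tfrac{2}{3}q^{2} - \tfrac{5}{3}p - \tfrac{5}{3}q.
  leading term q^{4}: subtract (-\tfrac{1}{16}q)·h_2 from -q^{4} - \tfrac{3}{2}pq^{2} - \tfrac{2}{3}pq - \tfrac{2}{3}q^{2} - \tfrac{5}{3}p - \tfrac{5}{3}q → -\tfrac{3}{2}pq^{2} - \tfrac{2}{3}pq - \tfrac{5}{3}p
  leading term pq^{2}: subtract (-\tfrac{3}{4})·h_1 from -\tfrac{3}{2}pq^{2} - \tfrac{2}{3}pq - \tfrac{5}{3}p → -\tfrac{3}{2}q^{3} - \tfrac{35}{12}pq - \tfrac{5}{3}p - q - \tfrac{5}{2}
  leading term q^{3}: subtract (-\tfrac{3}{32})·h_2 from -\tfrac{3}{2}q^{3} - \tfrac{35}{12}pq - \tfrac{5}{3}p - q - \tfrac{5}{2} → -\tfrac{35}{12}pq - \tfrac{5}{3}p
  leading term pq: no divisor's leading term divides it; move -\tfrac{35}{12}pq to the remainder.
  leading term p: no divisor's leading term divides it; move -\tfrac{5}{3}p to the remainder.
  remainder -\tfrac{35}{12}pq - \tfrac{5}{3}p ≠ 0; add k_3 = -\tfrac{35}{12}pq - \tfrac{5}{3}p to the basis.

S(h_1,k_3): lcm = pq^{2}. S = -q^{3} - \tfrac{29}{14}pq - \tfrac{2}{3}q - \tfrac{5}{3}.
  leading term q^{3}: subtract (-\tfrac{1}{16})·h_2 from -q^{3} - \tfrac{29}{14}pq - \tfrac{2}{3}q - \tfrac{5}{3} → -\tfrac{29}{14}pq
  leading term pq: subtract (\tfrac{174}{245})·k_3 from -\tfrac{29}{14}pq → \tfrac{58}{49}p
  leading term p: no divisor's leading term divides it; move \tfrac{58}{49}p to the remainder.
  remainder \tfrac{58}{49}p ≠ 0; add k_4 = \tfrac{58}{49}p to the basis.

S(h_2,k_3): lcm = pq^{3}. S = -\tfrac{4}{7}pq^{2} + \tfrac{2}{3}pq + \tfrac{5}{3}p.
  leading term pq^{2}: subtract (-\tfrac{2}{7})·h_1 from -\tfrac{4}{7}pq^{2} + \tfrac{2}{3}pq + \tfrac{5}{3}p → -\tfrac{4}{7}q^{3} - \tfrac{4}{21}pq + \tfrac{5}{3}p - \tfrac{8}{21}q - \tfrac{20}{21}
  leading term q^{3}: subtract (-\tfrac{1}{28})·h_2 from -\tfrac{4}{7}q^{3} - \tfrac{4}{21}pq + \tfrac{5}{3}p - \tfrac{8}{21}q - \tfrac{20}{21} → -\tfrac{4}{21}pq + \tfrac{5}{3}p
  leading term pq: subtract (\tfrac{16}{245})·k_3 from -\tfrac{4}{21}pq + \tfrac{5}{3}p → \tfrac{87}{49}p
  leading term p: subtract (\tfrac{3}{2})·k_4 from \tfrac{87}{49}p → 0
  remainder 0.

S(h_1,k_4): lcm = pq^{2}. S = -q^{3} - \tfrac{3}{2}pq - \tfrac{2}{3}q - \tfrac{5}{3}.
  leading term q^{3}: subtract (-\tfrac{1}{16})·h_2 from -q^{3} - \tfrac{3}{2}pq - \tfrac{2}{3}q - \tfrac{5}{3} → -\tfrac{3}{2}pq
  leading term pq: subtract (\tfrac{18}{35})·k_3 from -\tfrac{3}{2}pq → \tfrac{6}{7}p
  leading term p: subtract (\tfrac{21}{29})·k_4 from \tfrac{6}{7}p → 0
  remainder 0.

S(h_2,k_4): leading monomials are coprime, so the S-polynomial reduces to 0 (Buchberger's first criterion).
S(k_3,k_4): lcm = pq. S = \tfrac{4}{7}p.
  leading term p: subtract (\tfrac{14}{29})·k_4 from \tfrac{4}{7}p → 0
  remainder 0.

Every S-polynomial of the final basis reduces to 0, so we have a Gröbner basis.
Inter-reduce: drop elements whose leading term is divisible by another's, tail-reduce, and make monic.
Reduced Gröbner basis: {q^{3} + \tfrac{2}{3}q + \tfrac{5}{3}, p}.

These coincide, so the ideals are equal.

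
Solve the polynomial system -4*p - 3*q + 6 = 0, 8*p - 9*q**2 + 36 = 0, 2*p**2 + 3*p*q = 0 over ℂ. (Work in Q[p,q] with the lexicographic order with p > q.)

{(0, 2)}

Compute a lex Gröbner basis by Buchberger's algorithm.
f_1 = -4*p - 3*q + 6, LT = p.
f_2 = 8*p - 9*q**2 + 36, LT = p.
f_3 = 2*p**2 + 3*p*q, LT = p**2.

S(f_1,f_2): lcm = p. S = 9/8*q**2 + 3/4*q - 6.
  leading term q**2: no divisor's leading term divides it; move 9/8*q**2 to the remainder.
  leading term q: no divisor's leading term divides it; move 3/4*q to the remainder.
  leading term 1: no divisor's leading term divides it; move -6 to the remainder.
  remainder 9/8*q**2 + 3/4*q - 6 ≠ 0; add h_4 = 9/8*q**2 + 3/4*q - 6 to the basis.

S(f_1,f_3): lcm = p**2. S = -3/4*p*q - 3/2*p.
  leading term p*q: subtract (3/16*q)·f_1 from -3/4*p*q - 3/2*p → -3/2*p + 9/16*q**2 - 9/8*q
  leading term p: subtract (3/8)·f_1 from -3/2*p + 9/16*q**2 - 9/8*q → 9/16*q**2 - 9/4
  leading term q**2: subtract (1/2)·h_4 from 9/16*q**2 - 9/4 → -3/8*q + 3/4
  leading term q: no divisor's leading term divides it; move -3/8*q to the remainder.
  leading term 1: no divisor's leading term divides it; move 3/4 to the remainder.
  remainder -3/8*q + 3/4 ≠ 0; add h_5 = -3/8*q + 3/4 to the basis.

The other S-polynomials (S(f_2,f_3), S(f_1,h_4), S(f_2,h_4), S(f_3,h_4), S(f_1,h_5), S(f_2,h_5), S(f_3,h_5), S(h_4,h_5)) all reduce to 0 modulo the current basis, so we have a Gröbner basis.
Inter-reduce: drop elements whose leading term is divisible by another's, tail-reduce, and make monic.
Reduced Gröbner basis: {p, q - 2}.

The lex basis is triangular: the last element involves only q. Solving q - 2 = 0 gives q ∈ {2}; substituting each value into the earlier elements determines the remaining variables.
  q = 2: the earlier basis element becomes p = 0, giving p = 0 — point (0, 2).
Each listed point satisfies every original equation (direct substitution).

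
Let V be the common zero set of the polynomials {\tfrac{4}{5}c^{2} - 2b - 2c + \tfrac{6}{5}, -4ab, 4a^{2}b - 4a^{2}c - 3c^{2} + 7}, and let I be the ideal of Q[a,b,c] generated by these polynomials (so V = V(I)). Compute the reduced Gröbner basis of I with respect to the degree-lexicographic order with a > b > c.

G = {a^{2} - \tfrac{5}{4}bc + \tfrac{23}{12}c - \tfrac{35}{12}, ab, b^{2} + bc - \tfrac{23}{15}b, c^{2} - \tfrac{5}{2}b - \tfrac{5}{2}c + \tfrac{3}{2}}

Buchberger's algorithm terminates because the ascending chain of leading-term ideals stabilizes.

f_1 = \tfrac{4}{5}c^{2} - 2b - 2c + \tfrac{6}{5}, LT = c^{2}.
f_2 = -4ab, LT = ab.
f_3 = 4a^{2}b - 4a^{2}c - 3c^{2} + 7, LT = a^{2}b.

S(f_2,f_3): lcm = a^{2}b. S = a^{2}c + \tfrac{3}{4}c^{2} - \tfrac{7}{4}.
  leading term a^{2}c: no divisor's leading term divides it; move a^{2}c to the remainder.
  leading term c^{2}: subtract (\tfrac{15}{16})·f_1 from \tfrac{3}{4}c^{2} - \tfrac{7}{4} → \tfrac{15}{8}b + \tfrac{15}{8}c - \tfrac{23}{8}
  leading term b: no divisor's leading term divides it; move \tfrac{15}{8}b to the remainder.
  leading term c: no divisor's leading term divides it; move \tfrac{15}{8}c to the remainder.
  leading term 1: no divisor's leading term divides it; move -\tfrac{23}{8} to the remainder.
  remainder a^{2}c + \tfrac{15}{8}b + \tfrac{15}{8}c - \tfrac{23}{8} ≠ 0; add g_4 = a^{2}c + \tfrac{15}{8}b + \tfrac{15}{8}c - \tfrac{23}{8} to the basis.

S(f_1,g_4): lcm = a^{2}c^{2}. S = -\tfrac{5}{2}a^{2}b - \tfrac{5}{2}a^{2}c + \tfrac{3}{2}a^{2} - \tfrac{15}{8}bc - \tfrac{15}{8}c^{2} + \tfrac{23}{8}c.
  leading term a^{2}b: subtract (\tfrac{5}{8}a)·f_2 from -\tfrac{5}{2}a^{2}b - \tfrac{5}{2}a^{2}c + \tfrac{3}{2}a^{2} - \tfrac{15}{8}bc - \tfrac{15}{8}c^{2} + \tfrac{23}{8}c → -\tfrac{5}{2}a^{2}c + \tfrac{3}{2}a^{2} - \tfrac{15}{8}bc - \tfrac{15}{8}c^{2} + \tfrac{23}{8}c
  leading term a^{2}c: subtract (-\tfrac{5}{2})·g_4 from -\tfrac{5}{2}a^{2}c + \tfrac{3}{2}a^{2} - \tfrac{15}{8}bc - \tfrac{15}{8}c^{2} + \tfrac{23}{8}c → \tfrac{3}{2}a^{2} - \tfrac{15}{8}bc - \tfrac{15}{8}c^{2} + \tfrac{75}{16}b + \tfrac{121}{16}c - \tfrac{115}{16}
  leading term a^{2}: no divisor's leading term divides it; move \tfrac{3}{2}a^{2} to the remainder.
  leading term bc: no divisor's leading term divides it; move -\tfrac{15}{8}bc to the remainder.
  leading term c^{2}: subtract (-\tfrac{75}{32})·f_1 from -\tfrac{15}{8}c^{2} + \tfrac{75}{16}b + \tfrac{121}{16}c - \tfrac{115}{16} → \tfrac{23}{8}c - \tfrac{35}{8}
  leading term c: no divisor's leading term divides it; move \tfrac{23}{8}c to the remainder.
  leading term 1: no divisor's leading term divides it; move -\tfrac{35}{8} to the remainder.
  remainder \tfrac{3}{2}a^{2} - \tfrac{15}{8}bc + \tfrac{23}{8}c - \tfrac{35}{8} ≠ 0; add g_5 = \tfrac{3}{2}a^{2} - \tfrac{15}{8}bc + \tfrac{23}{8}c - \tfrac{35}{8} to the basis.

S(f_2,g_4): lcm = a^{2}bc. S = -\tfrac{15}{8}b^{2} - \tfrac{15}{8}bc + \tfrac{23}{8}b.
  leading term b^{2}: no divisor's leading term divides it; move -\tfrac{15}{8}b^{2} to the remainder.
  leading term bc: no divisor's leading term divides it; move -\tfrac{15}{8}bc to the remainder.
  leading term b: no divisor's leading term divides it; move \tfrac{23}{8}b to the remainder.
  remainder -\tfrac{15}{8}b^{2} - \tfrac{15}{8}bc + \tfrac{23}{8}b ≠ 0; add g_6 = -\tfrac{15}{8}b^{2} - \tfrac{15}{8}bc + \tfrac{23}{8}b to the basis.

The other S-polynomials (S(f_1,f_2), S(f_1,f_3), S(f_3,g_4), S(f_1,g_5), S(f_2,g_5), S(f_3,g_5), S(g_4,g_5), S(f_1,g_6), S(f_2,g_6), S(f_3,g_6), S(g_4,g_6), S(g_5,g_6)) all reduce to 0 modulo the current basis, so we have a Gröbner basis.
Inter-reduce: drop elements whose leading term is divisible by another's, tail-reduce, and make monic.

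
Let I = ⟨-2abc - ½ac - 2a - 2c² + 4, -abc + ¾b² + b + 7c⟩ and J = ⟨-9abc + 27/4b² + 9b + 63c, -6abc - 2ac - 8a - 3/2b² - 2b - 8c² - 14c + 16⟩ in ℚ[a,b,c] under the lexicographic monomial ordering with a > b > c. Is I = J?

Since reduced Gröbner bases are canonical representatives of ideals under a given ordering, it suffices to compute and compare them.
Buchberger on the first generating set:
f_1 = -2abc - ½ac - 2a - 2c² + 4, LT = abc.
f_2 = -abc + ¾b² + b + 7c, LT = abc.

S(f_1,f_2): lcm = abc. S = ¼ac + a + ¾b² + b + c² + 7c - 2.
  leading term ac: no divisor's leading term divides it; move ¼ac to the remainder.
  leading term a: no divisor's leading term divides it; move a to the remainder.
  leading term b²: no divisor's leading term divides it; move ¾b² to the remainder.
  leading term b: no divisor's leading term divides it; move b to the remainder.
  leading term c²: no divisor's leading term divides it; move c² to the remainder.
  leading term c: no divisor's leading term divides it; move 7c to the remainder.
  leading term 1: no divisor's leading term divides it; move -2 to the remainder.
  remainder ¼ac + a + ¾b² + b + c² + 7c - 2 ≠ 0; add g_3 = ¼ac + a + ¾b² + b + c² + 7c - 2 to the basis.

S(f_1,g_3): lcm = abc. S = -4ab + ¼ac + a - 3b³ - 4b² - 4bc² - 28bc + 8b + c² - 2.
  leading term ab: no divisor's leading term divides it; move -4ab to the remainder.
  leading term ac: subtract (1)·g_3 from ¼ac + a - 3b³ - 4b² - 4bc² - 28bc + 8b + c² - 2 → -3b³ - 19/4b² - 4bc² - 28bc + 7b - 7c
  leading term b³: no divisor's leading term divides it; move -3b³ to the remainder.
  leading term b²: no divisor's leading term divides it; move -19/4b² to the remainder.
  leading term bc²: no divisor's leading term divides it; move -4bc² to the remainder.
  leading term bc: no divisor's leading term divides it; move -28bc to the remainder.
  leading term b: no divisor's leading term divides it; move 7b to the remainder.
  leading term c: no divisor's leading term divides it; move -7c to the remainder.
  remainder -4ab - 3b³ - 19/4b² - 4bc² - 28bc + 7b - 7c ≠ 0; add g_4 = -4ab - 3b³ - 19/4b² - 4bc² - 28bc + 7b - 7c to the basis.

S(f_1,g_4): lcm = abc. S = ¼ac + a - ¾b³c - 19/16b²c - bc³ - 7bc² + 7/4bc - ¾c² - 2.
  leading term ac: subtract (1)·g_3 from ¼ac + a - ¾b³c - 19/16b²c - bc³ - 7bc² + 7/4bc - ¾c² - 2 → -¾b³c - 19/16b²c - ¾b² - bc³ - 7bc² + 7/4bc - b - 7/4c² - 7c
  leading term b³c: no divisor's leading term divides it; move -¾b³c to the remainder.
  leading term b²c: no divisor's leading term divides it; move -19/16b²c to the remainder.
  leading term b²: no divisor's leading term divides it; move -¾b² to the remainder.
  leading term bc³: no divisor's leading term divides it; move -bc³ to the remainder.
  leading term bc²: no divisor's leading term divides it; move -7bc² to the remainder.
  leading term bc: no divisor's leading term divides it; move 7/4bc to the remainder.
  leading term b: no divisor's leading term divides it; move -b to the remainder.
  leading term c²: no divisor's leading term divides it; move -7/4c² to the remainder.
  leading term c: no divisor's leading term divides it; move -7c to the remainder.
  remainder -¾b³c - 19/16b²c - ¾b² - bc³ - 7bc² + 7/4bc - b - 7/4c² - 7c ≠ 0; add g_5 = -¾b³c - 19/16b²c - ¾b² - bc³ - 7bc² + 7/4bc - b - 7/4c² - 7c to the basis.

The other S-polynomials (S(f_2,g_3), S(f_2,g_4), S(g_3,g_4), S(f_1,g_5), S(f_2,g_5), S(g_3,g_5), S(g_4,g_5)) all reduce to 0 modulo the current basis, so we have a Gröbner basis.
Inter-reduce: drop elements whose leading term is divisible by another's, tail-reduce, and make monic.
Reduced Gröbner basis: {ab + ¾b³ + 19/16b² + bc² + 7bc - 7/4b + 7/4c, ac + 4a + 3b² + 4b + 4c² + 28c - 8, b³c + 19/12b²c + b² + 4/3bc³ + 28/3bc² - 7/3bc + 4/3b + 7/3c² + 28/3c}.

Buchberger on the second generating set:
h_1 = -9abc + 27/4b² + 9b + 63c, LT = abc.
h_2 = -6abc - 2ac - 8a - 3/2b² - 2b - 8c² - 14c + 16, LT = abc.

S(h_1,h_2): lcm = abc. S = -⅓ac - 4/3a - b² - 4/3b - 4/3c² - 28/3c + 8/3.
  leading term ac: no divisor's leading term divides it; move -⅓ac to the remainder.
  leading term a: no divisor's leading term divides it; move -4/3a to the remainder.
  leading term b²: no divisor's leading term divides it; move -b² to the remainder.
  leading term b: no divisor's leading term divides it; move -4/3b to the remainder.
  leading term c²: no divisor's leading term divides it; move -4/3c² to the remainder.
  leading term c: no divisor's leading term divides it; move -28/3c to the remainder.
  leading term 1: no divisor's leading term divides it; move 8/3 to the remainder.
  remainder -⅓ac - 4/3a - b² - 4/3b - 4/3c² - 28/3c + 8/3 ≠ 0; add k_3 = -⅓ac - 4/3a - b² - 4/3b - 4/3c² - 28/3c + 8/3 to the basis.

S(h_1,k_3): lcm = abc. S = -4ab - 3b³ - 19/4b² - 4bc² - 28bc + 7b - 7c.
  leading term ab: no divisor's leading term divides it; move -4ab to the remainder.
  leading term b³: no divisor's leading term divides it; move -3b³ to the remainder.
  leading term b²: no divisor's leading term divides it; move -19/4b² to the remainder.
  leading term bc²: no divisor's leading term divides it; move -4bc² to the remainder.
  leading term bc: no divisor's leading term divides it; move -28bc to the remainder.
  leading term b: no divisor's leading term divides it; move 7b to the remainder.
  leading term c: no divisor's leading term divides it; move -7c to the remainder.
  remainder -4ab - 3b³ - 19/4b² - 4bc² - 28bc + 7b - 7c ≠ 0; add k_4 = -4ab - 3b³ - 19/4b² - 4bc² - 28bc + 7b - 7c to the basis.

S(h_1,k_4): lcm = abc. S = -¾b³c - 19/16b²c - ¾b² - bc³ - 7bc² + 7/4bc - b - 7/4c² - 7c.
  leading term b³c: no divisor's leading term divides it; move -¾b³c to the remainder.
  leading term b²c: no divisor's leading term divides it; move -19/16b²c to the remainder.
  leading term b²: no divisor's leading term divides it; move -¾b² to the remainder.
  leading term bc³: no divisor's leading term divides it; move -bc³ to the remainder.
  leading term bc²: no divisor's leading term divides it; move -7bc² to the remainder.
  leading term bc: no divisor's leading term divides it; move 7/4bc to the remainder.
  leading term b: no divisor's leading term divides it; move -b to the remainder.
  leading term c²: no divisor's leading term divides it; move -7/4c² to the remainder.
  leading term c: no divisor's leading term divides it; move -7c to the remainder.
  remainder -¾b³c - 19/16b²c - ¾b² - bc³ - 7bc² + 7/4bc - b - 7/4c² - 7c ≠ 0; add k_5 = -¾b³c - 19/16b²c - ¾b² - bc³ - 7bc² + 7/4bc - b - 7/4c² - 7c to the basis.

The other S-polynomials (S(h_2,k_3), S(h_2,k_4), S(k_3,k_4), S(h_1,k_5), S(h_2,k_5), S(k_3,k_5), S(k_4,k_5)) all reduce to 0 modulo the current basis, so we have a Gröbner basis.
Inter-reduce: drop elements whose leading term is divisible by another's, tail-reduce, and make monic.
Reduced Gröbner basis: {ab + ¾b³ + 19/16b² + bc² + 7bc - 7/4b + 7/4c, ac + 4a + 3b² + 4b + 4c² + 28c - 8, b³c + 19/12b²c + b² + 4/3bc³ + 28/3bc² - 7/3bc + 4/3b + 7/3c² + 28/3c}.

These coincide, so the ideals are equal.

Yes, the ideals are equal.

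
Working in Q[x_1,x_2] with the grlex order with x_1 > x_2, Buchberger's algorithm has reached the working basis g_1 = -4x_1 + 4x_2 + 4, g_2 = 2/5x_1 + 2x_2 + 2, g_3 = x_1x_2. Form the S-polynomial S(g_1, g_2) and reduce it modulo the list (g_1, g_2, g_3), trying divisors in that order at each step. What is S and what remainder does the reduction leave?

S(g_1, g_2) = -6x_2 - 6; remainder on division = -6x_2 - 6.

lcm(LM(g_1), LM(g_2)) = x_1.
S = (lcm/LT(g_1))·g_1 − (lcm/LT(g_2))·g_2 = -6x_2 - 6.
Reduce S modulo (g_1, g_2, g_3) in that order:
  leading term x_2: no divisor's leading term divides it; move -6x_2 to the remainder.
  leading term 1: no divisor's leading term divides it; move -6 to the remainder.
The remainder -6x_2 - 6 is nonzero, so it would be added as the next basis element.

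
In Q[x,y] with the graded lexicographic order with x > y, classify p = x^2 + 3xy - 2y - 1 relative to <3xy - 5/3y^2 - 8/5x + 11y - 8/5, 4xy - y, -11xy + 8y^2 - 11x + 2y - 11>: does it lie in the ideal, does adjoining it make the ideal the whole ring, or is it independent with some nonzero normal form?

First compute the reduced Gröbner basis of I by Buchberger's algorithm.
f_1 = 3xy - 5/3y^2 - 8/5x + 11y - 8/5, LT = xy.
f_2 = 4xy - y, LT = xy.
f_3 = -11xy + 8y^2 - 11x + 2y - 11, LT = xy.

S(f_1,f_2): lcm = xy. S = -5/9y^2 - 8/15x + 47/12y - 8/15.
  reduce S modulo (f_1, f_2, f_3):
  remainder -5/9y^2 - 8/15x + 47/12y - 8/15 ≠ 0; add h_4 = -5/9y^2 - 8/15x + 47/12y - 8/15 to the basis.

S(f_1,f_3): lcm = xy. S = 17/99y^2 - 23/15x + 127/33y - 23/15.
  reduce S modulo (f_1, f_2, f_3, h_4):
  remainder -467/275x + 1113/220y - 467/275 ≠ 0; add h_5 = -467/275x + 1113/220y - 467/275 to the basis.

S(f_3,h_4): lcm = xy^2. S = -8/11y^3 - 24/25x^2 + 161/20xy - 2/11y^2 - 24/25x + y.
  reduce S modulo (f_1, f_2, f_3, h_4, h_5):
  remainder -142529/7472y ≠ 0; add h_6 = -142529/7472y to the basis.

The other S-polynomials (S(f_2,f_3), S(f_1,h_4), S(f_2,h_4), S(f_1,h_5), S(f_2,h_5), S(f_3,h_5), S(h_4,h_5), S(f_1,h_6), S(f_2,h_6), S(f_3,h_6), S(h_4,h_6), S(h_5,h_6)) all reduce to 0 modulo the current basis, so we have a Gröbner basis.
Inter-reduce: drop elements whose leading term is divisible by another's, tail-reduce, and make monic.
Reduced Gröbner basis: {x + 1, y}.
Label its elements g_1 = x + 1, g_2 = y.

Reduce p = x^2 + 3xy - 2y - 1 modulo G:
  leading term x^2: subtract (x)·g_1 from x^2 + 3xy - 2y - 1 → 3xy - x - 2y - 1
  leading term xy: subtract (3y)·g_1 from 3xy - x - 2y - 1 → -x - 5y - 1
  leading term x: subtract (-1)·g_1 from -x - 5y - 1 → -5y
  leading term y: subtract (-5)·g_2 from -5y → 0
  normal form = 0.
Since the normal form is 0, p ∈ I.

x^2 + 3xy - 2y - 1 lies in I (it reduces to 0).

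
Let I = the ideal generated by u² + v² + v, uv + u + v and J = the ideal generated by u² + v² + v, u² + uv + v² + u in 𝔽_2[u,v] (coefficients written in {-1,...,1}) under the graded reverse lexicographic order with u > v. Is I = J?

For a fixed monomial order, each ideal has a unique reduced Gröbner basis; comparing bases decides equality.
Buchberger on the first generating set:
f_1 = u² + v² + v, LT = u².
f_2 = uv + u + v, LT = uv.

S(f_1,f_2): lcm = u²v. S = v³ + u² + uv + v².
  leading term v³: no divisor's leading term divides it; move v³ to the remainder.
  leading term u²: subtract (1)·f_1 from u² + uv + v² → uv + v
  leading term uv: subtract (1)·f_2 from uv + v → u
  leading term u: no divisor's leading term divides it; move u to the remainder.
  remainder v³ + u ≠ 0; add g_3 = v³ + u to the basis.

The other S-polynomials (S(f_1,g_3), S(f_2,g_3)) all reduce to 0 modulo the current basis, so we have a Gröbner basis.
Inter-reduce: drop elements whose leading term is divisible by another's, tail-reduce, and make monic.
Reduced Gröbner basis: {v³ + u, u² + v² + v, uv + u + v}.

Buchberger on the second generating set:
h_1 = u² + v² + v, LT = u².
h_2 = u² + uv + v² + u, LT = u².

S(h_1,h_2): lcm = u². S = uv + u + v.
  leading term uv: no divisor's leading term divides it; move uv to the remainder.
  leading term u: no divisor's leading term divides it; move u to the remainder.
  leading term v: no divisor's leading term divides it; move v to the remainder.
  remainder uv + u + v ≠ 0; add k_3 = uv + u + v to the basis.

S(h_1,k_3): lcm = u²v. S = v³ + u² + uv + v².
  leading term v³: no divisor's leading term divides it; move v³ to the remainder.
  leading term u²: subtract (1)·h_1 from u² + uv + v² → uv + v
  leading term uv: subtract (1)·k_3 from uv + v → u
  leading term u: no divisor's leading term divides it; move u to the remainder.
  remainder v³ + u ≠ 0; add k_4 = v³ + u to the basis.

The other S-polynomials (S(h_2,k_3), S(h_1,k_4), S(h_2,k_4), S(k_3,k_4)) all reduce to 0 modulo the current basis, so we have a Gröbner basis.
Inter-reduce: drop elements whose leading term is divisible by another's, tail-reduce, and make monic.
Reduced Gröbner basis: {v³ + u, u² + v² + v, uv + u + v}.

These coincide, so the ideals are equal.
The choice of monomial ordering does not affect the verdict — as long as both bases are computed under the same ordering, their equality decides ideal equality.

Yes, the ideals are equal.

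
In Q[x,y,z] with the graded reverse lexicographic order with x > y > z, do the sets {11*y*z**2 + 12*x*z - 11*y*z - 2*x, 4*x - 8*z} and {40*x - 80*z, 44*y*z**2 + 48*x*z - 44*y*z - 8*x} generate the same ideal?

Since reduced Gröbner bases are canonical representatives of ideals under a given ordering, it suffices to compute and compare them.
Buchberger on the first generating set:
f_1 = 11*y*z**2 + 12*x*z - 11*y*z - 2*x, LT = y*z**2.
f_2 = 4*x - 8*z, LT = x.

The S-polynomials (S(f_1,f_2)) all reduce to 0 modulo the current basis, so we have a Gröbner basis.
Inter-reduce: drop elements whose leading term is divisible by another's, tail-reduce, and make monic.
Reduced Gröbner basis: {y*z**2 - y*z + 24/11*z**2 - 4/11*z, x - 2*z}.

Buchberger on the second generating set:
h_1 = 40*x - 80*z, LT = x.
h_2 = 44*y*z**2 + 48*x*z - 44*y*z - 8*x, LT = y*z**2.

The S-polynomials (S(h_1,h_2)) all reduce to 0 modulo the current basis, so we have a Gröbner basis.
Inter-reduce: drop elements whose leading term is divisible by another's, tail-reduce, and make monic.
Reduced Gröbner basis: {y*z**2 - y*z + 24/11*z**2 - 4/11*z, x - 2*z}.

Same reduced basis, so the two generating sets span the same ideal.

Yes, the ideals are equal.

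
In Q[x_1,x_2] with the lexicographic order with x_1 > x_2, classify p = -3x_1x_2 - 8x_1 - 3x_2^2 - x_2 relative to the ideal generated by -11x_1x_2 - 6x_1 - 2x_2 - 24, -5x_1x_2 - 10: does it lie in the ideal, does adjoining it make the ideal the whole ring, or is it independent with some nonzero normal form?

First compute the reduced Gröbner basis of I by Buchberger's algorithm.
f_1 = -11x_1x_2 - 6x_1 - 2x_2 - 24, LT = x_1x_2.
f_2 = -5x_1x_2 - 10, LT = x_1x_2.

S(f_1,f_2): lcm = x_1x_2. S = 6/11x_1 + 2/11x_2 + 2/11.
  reduce S modulo (f_1, f_2):
  remainder 6/11x_1 + 2/11x_2 + 2/11 ≠ 0; add h_3 = 6/11x_1 + 2/11x_2 + 2/11 to the basis.

S(f_1,h_3): lcm = x_1x_2. S = 6/11x_1 - 1/3x_2^2 - 5/33x_2 + 24/11.
  reduce S modulo (f_1, f_2, h_3):
  remainder -1/3x_2^2 - 1/3x_2 + 2 ≠ 0; add h_4 = -1/3x_2^2 - 1/3x_2 + 2 to the basis.

The other S-polynomials (S(f_2,h_3), S(f_1,h_4), S(f_2,h_4), S(h_3,h_4)) all reduce to 0 modulo the current basis, so we have a Gröbner basis.
Inter-reduce: drop elements whose leading term is divisible by another's, tail-reduce, and make monic.
Reduced Gröbner basis: {x_1 + 1/3x_2 + 1/3, x_2^2 + x_2 - 6}.
Label its elements g_1 = x_1 + 1/3x_2 + 1/3, g_2 = x_2^2 + x_2 - 6.

Reduce p = -3x_1x_2 - 8x_1 - 3x_2^2 - x_2 modulo G:
  leading term x_1x_2: subtract (-3x_2)·g_1 from -3x_1x_2 - 8x_1 - 3x_2^2 - x_2 → -8x_1 - 2x_2^2
  leading term x_1: subtract (-8)·g_1 from -8x_1 - 2x_2^2 → -2x_2^2 + 8/3x_2 + 8/3
  leading term x_2^2: subtract (-2)·g_2 from -2x_2^2 + 8/3x_2 + 8/3 → 14/3x_2 - 28/3
  leading term x_2: no divisor's leading term divides it; move 14/3x_2 to the remainder.
  leading term 1: no divisor's leading term divides it; move -28/3 to the remainder.
  normal form = 14/3x_2 - 28/3.
The normal form is nonzero, so p ∉ I. Since p minus its normal form lies in I, I + (p) = I + (r) where r = 14/3x_2 - 28/3; decide whether this ideal is the whole ring.
Run Buchberger on G together with r (pairs among the g_i already reduce to 0 since G is a Gröbner basis):
g_1 = x_1 + 1/3x_2 + 1/3, LT = x_1.
g_2 = x_2^2 + x_2 - 6, LT = x_2^2.
r = 14/3x_2 - 28/3, LT = x_2.

The S-polynomials (S(g_1,g_2), S(g_1,r), S(g_2,r)) all reduce to 0 modulo the current basis, so we have a Gröbner basis.
Inter-reduce: drop elements whose leading term is divisible by another's, tail-reduce, and make monic.
Reduced Gröbner basis: {x_1 + 1, x_2 - 2}.
The reduced Gröbner basis of I + (p) is {x_1 + 1, x_2 - 2} ≠ {1}, a proper ideal, so the enlarged system stays consistent: p is independent of I, with normal form 14/3x_2 - 28/3.

-3x_1x_2 - 8x_1 - 3x_2^2 - x_2 is independent of I; its normal form modulo I is 14/3x_2 - 28/3.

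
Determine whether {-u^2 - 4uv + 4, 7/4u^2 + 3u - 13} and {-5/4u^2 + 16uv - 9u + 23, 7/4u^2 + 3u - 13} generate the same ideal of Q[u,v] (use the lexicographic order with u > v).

Yes, the ideals are equal.

For a fixed monomial order, each ideal has a unique reduced Gröbner basis; comparing bases decides equality.
Buchberger on the first generating set:
f_1 = -u^2 - 4uv + 4, LT = u^2.
f_2 = 7/4u^2 + 3u - 13, LT = u^2.

S(f_1,f_2): lcm = u^2. S = 4uv - 12/7u + 24/7.
  leading term uv: no divisor's leading term divides it; move 4uv to the remainder.
  leading term u: no divisor's leading term divides it; move -12/7u to the remainder.
  leading term 1: no divisor's leading term divides it; move 24/7 to the remainder.
  remainder 4uv - 12/7u + 24/7 ≠ 0; add g_3 = 4uv - 12/7u + 24/7 to the basis.

S(f_1,g_3): lcm = u^2v. S = 3/7u^2 + 4uv^2 - 6/7u - 4v.
  leading term u^2: subtract (-3/7)·f_1 from 3/7u^2 + 4uv^2 - 6/7u - 4v → 4uv^2 - 12/7uv - 6/7u - 4v + 12/7
  leading term uv^2: subtract (v)·g_3 from 4uv^2 - 12/7uv - 6/7u - 4v + 12/7 → -6/7u - 52/7v + 12/7
  leading term u: no divisor's leading term divides it; move -6/7u to the remainder.
  leading term v: no divisor's leading term divides it; move -52/7v to the remainder.
  leading term 1: no divisor's leading term divides it; move 12/7 to the remainder.
  remainder -6/7u - 52/7v + 12/7 ≠ 0; add g_4 = -6/7u - 52/7v + 12/7 to the basis.

S(g_3,g_4): lcm = uv. S = -3/7u - 26/3v^2 + 2v + 6/7.
  leading term u: subtract (1/2)·g_4 from -3/7u - 26/3v^2 + 2v + 6/7 → -26/3v^2 + 40/7v
  leading term v^2: no divisor's leading term divides it; move -26/3v^2 to the remainder.
  leading term v: no divisor's leading term divides it; move 40/7v to the remainder.
  remainder -26/3v^2 + 40/7v ≠ 0; add g_5 = -26/3v^2 + 40/7v to the basis.

The other S-polynomials (S(f_2,g_3), S(f_1,g_4), S(f_2,g_4), S(f_1,g_5), S(f_2,g_5), S(g_3,g_5), S(g_4,g_5)) all reduce to 0 modulo the current basis, so we have a Gröbner basis.
Inter-reduce: drop elements whose leading term is divisible by another's, tail-reduce, and make monic.
Reduced Gröbner basis: {u + 26/3v - 2, v^2 - 60/91v}.

Buchberger on the second generating set:
h_1 = -5/4u^2 + 16uv - 9u + 23, LT = u^2.
h_2 = 7/4u^2 + 3u - 13, LT = u^2.

S(h_1,h_2): lcm = u^2. S = -64/5uv + 192/35u - 384/35.
  leading term uv: no divisor's leading term divides it; move -64/5uv to the remainder.
  leading term u: no divisor's leading term divides it; move 192/35u to the remainder.
  leading term 1: no divisor's leading term divides it; move -384/35 to the remainder.
  remainder -64/5uv + 192/35u - 384/35 ≠ 0; add k_3 = -64/5uv + 192/35u - 384/35 to the basis.

S(h_1,k_3): lcm = u^2v. S = 3/7u^2 - 64/5uv^2 + 36/5uv - 6/7u - 92/5v.
  leading term u^2: subtract (-12/35)·h_1 from 3/7u^2 - 64/5uv^2 + 36/5uv - 6/7u - 92/5v → -64/5uv^2 + 444/35uv - 138/35u - 92/5v + 276/35
  leading term uv^2: subtract (v)·k_3 from -64/5uv^2 + 444/35uv - 138/35u - 92/5v + 276/35 → 36/5uv - 138/35u - 52/7v + 276/35
  leading term uv: subtract (-9/16)·k_3 from 36/5uv - 138/35u - 52/7v + 276/35 → -6/7u - 52/7v + 12/7
  leading term u: no divisor's leading term divides it; move -6/7u to the remainder.
  leading term v: no divisor's leading term divides it; move -52/7v to the remainder.
  leading term 1: no divisor's leading term divides it; move 12/7 to the remainder.
  remainder -6/7u - 52/7v + 12/7 ≠ 0; add k_4 = -6/7u - 52/7v + 12/7 to the basis.

S(k_3,k_4): lcm = uv. S = -3/7u - 26/3v^2 + 2v + 6/7.
  leading term u: subtract (1/2)·k_4 from -3/7u - 26/3v^2 + 2v + 6/7 → -26/3v^2 + 40/7v
  leading term v^2: no divisor's leading term divides it; move -26/3v^2 to the remainder.
  leading term v: no divisor's leading term divides it; move 40/7v to the remainder.
  remainder -26/3v^2 + 40/7v ≠ 0; add k_5 = -26/3v^2 + 40/7v to the basis.

The other S-polynomials (S(h_2,k_3), S(h_1,k_4), S(h_2,k_4), S(h_1,k_5), S(h_2,k_5), S(k_3,k_5), S(k_4,k_5)) all reduce to 0 modulo the current basis, so we have a Gröbner basis.
Inter-reduce: drop elements whose leading term is divisible by another's, tail-reduce, and make monic.
Reduced Gröbner basis: {u + 26/3v - 2, v^2 - 60/91v}.

These coincide, so the ideals are equal.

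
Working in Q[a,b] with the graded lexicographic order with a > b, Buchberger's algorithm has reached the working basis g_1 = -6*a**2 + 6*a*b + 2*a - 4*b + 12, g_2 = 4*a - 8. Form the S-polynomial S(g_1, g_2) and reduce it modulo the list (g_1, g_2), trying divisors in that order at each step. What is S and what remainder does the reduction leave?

lcm(LM(g_1), LM(g_2)) = a**2.
S = (lcm/LT(g_1))·g_1 − (lcm/LT(g_2))·g_2 = -a*b + 5/3*a + 2/3*b - 2.
Reduce S modulo (g_1, g_2) in that order:
  leading term a*b: subtract (-1/4*b)·g_2 from -a*b + 5/3*a + 2/3*b - 2 → 5/3*a - 4/3*b - 2
  leading term a: subtract (5/12)·g_2 from 5/3*a - 4/3*b - 2 → -4/3*b + 4/3
  leading term b: no divisor's leading term divides it; move -4/3*b to the remainder.
  leading term 1: no divisor's leading term divides it; move 4/3 to the remainder.
The remainder -4/3*b + 4/3 is nonzero, so it would be added as the next basis element.
This is the inner loop of Buchberger's algorithm — each nonzero remainder becomes a new basis element.

S(g_1, g_2) = -a*b + 5/3*a + 2/3*b - 2; remainder on division = -4/3*b + 4/3.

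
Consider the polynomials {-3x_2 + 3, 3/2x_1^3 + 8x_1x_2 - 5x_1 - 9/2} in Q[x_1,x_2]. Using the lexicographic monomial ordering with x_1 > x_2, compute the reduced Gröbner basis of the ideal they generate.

G = {x_1^3 + 2x_1 - 3, x_2 - 1}

f_1 = -3x_2 + 3, LT = x_2.
f_2 = 3/2x_1^3 + 8x_1x_2 - 5x_1 - 9/2, LT = x_1^3.

S(f_1,f_2): leading monomials are coprime, so the S-polynomial reduces to 0 (Buchberger's first criterion).
Every S-polynomial of the final basis reduces to 0, so we have a Gröbner basis.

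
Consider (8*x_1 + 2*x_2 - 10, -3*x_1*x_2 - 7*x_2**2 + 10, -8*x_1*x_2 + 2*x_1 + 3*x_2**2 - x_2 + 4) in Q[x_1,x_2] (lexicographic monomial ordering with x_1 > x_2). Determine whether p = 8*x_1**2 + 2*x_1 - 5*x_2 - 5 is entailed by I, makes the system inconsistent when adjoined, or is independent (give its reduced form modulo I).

First compute the reduced Gröbner basis of I by Buchberger's algorithm.
f_1 = 8*x_1 + 2*x_2 - 10, LT = x_1.
f_2 = -3*x_1*x_2 - 7*x_2**2 + 10, LT = x_1*x_2.
f_3 = -8*x_1*x_2 + 2*x_1 + 3*x_2**2 - x_2 + 4, LT = x_1*x_2.

S(f_1,f_2): lcm = x_1*x_2. S = -25/12*x_2**2 - 5/4*x_2 + 10/3.
  leading term x_2**2: no divisor's leading term divides it; move -25/12*x_2**2 to the remainder.
  leading term x_2: no divisor's leading term divides it; move -5/4*x_2 to the remainder.
  leading term 1: no divisor's leading term divides it; move 10/3 to the remainder.
  remainder -25/12*x_2**2 - 5/4*x_2 + 10/3 ≠ 0; add h_4 = -25/12*x_2**2 - 5/4*x_2 + 10/3 to the basis.

S(f_1,f_3): lcm = x_1*x_2. S = 1/4*x_1 + 5/8*x_2**2 - 11/8*x_2 + 1/2.
  leading term x_1: subtract (1/32)·f_1 from 1/4*x_1 + 5/8*x_2**2 - 11/8*x_2 + 1/2 → 5/8*x_2**2 - 23/16*x_2 + 13/16
  leading term x_2**2: subtract (-3/10)·h_4 from 5/8*x_2**2 - 23/16*x_2 + 13/16 → -29/16*x_2 + 29/16
  leading term x_2: no divisor's leading term divides it; move -29/16*x_2 to the remainder.
  leading term 1: no divisor's leading term divides it; move 29/16 to the remainder.
  remainder -29/16*x_2 + 29/16 ≠ 0; add h_5 = -29/16*x_2 + 29/16 to the basis.

S(f_2,f_3): lcm = x_1*x_2. S = 1/4*x_1 + 65/24*x_2**2 - 1/8*x_2 - 17/6.
  leading term x_1: subtract (1/32)·f_1 from 1/4*x_1 + 65/24*x_2**2 - 1/8*x_2 - 17/6 → 65/24*x_2**2 - 3/16*x_2 - 121/48
  leading term x_2**2: subtract (-13/10)·h_4 from 65/24*x_2**2 - 3/16*x_2 - 121/48 → -29/16*x_2 + 29/16
  leading term x_2: subtract (1)·h_5 from -29/16*x_2 + 29/16 → 0
  remainder 0.

S(f_1,h_4): leading monomials are coprime, so the S-polynomial reduces to 0 (Buchberger's first criterion).
S(f_2,h_4): lcm = x_1*x_2**2. S = -3/5*x_1*x_2 + 8/5*x_1 + 7/3*x_2**3 - 10/3*x_2.
  leading term x_1*x_2: subtract (-3/40*x_2)·f_1 from -3/5*x_1*x_2 + 8/5*x_1 + 7/3*x_2**3 - 10/3*x_2 → 8/5*x_1 + 7/3*x_2**3 + 3/20*x_2**2 - 49/12*x_2
  leading term x_1: subtract (1/5)·f_1 from 8/5*x_1 + 7/3*x_2**3 + 3/20*x_2**2 - 49/12*x_2 → 7/3*x_2**3 + 3/20*x_2**2 - 269/60*x_2 + 2
  leading term x_2**3: subtract (-28/25*x_2)·h_4 from 7/3*x_2**3 + 3/20*x_2**2 - 269/60*x_2 + 2 → -5/4*x_2**2 - 3/4*x_2 + 2
  leading term x_2**2: subtract (3/5)·h_4 from -5/4*x_2**2 - 3/4*x_2 + 2 → 0
  remainder 0.

S(f_3,h_4): lcm = x_1*x_2**2. S = -17/20*x_1*x_2 + 8/5*x_1 - 3/8*x_2**3 + 1/8*x_2**2 - 1/2*x_2.
  leading term x_1*x_2: subtract (-17/160*x_2)·f_1 from -17/20*x_1*x_2 + 8/5*x_1 - 3/8*x_2**3 + 1/8*x_2**2 - 1/2*x_2 → 8/5*x_1 - 3/8*x_2**3 + 27/80*x_2**2 - 25/16*x_2
  leading term x_1: subtract (1/5)·f_1 from 8/5*x_1 - 3/8*x_2**3 + 27/80*x_2**2 - 25/16*x_2 → -3/8*x_2**3 + 27/80*x_2**2 - 157/80*x_2 + 2
  leading term x_2**3: subtract (9/50*x_2)·h_4 from -3/8*x_2**3 + 27/80*x_2**2 - 157/80*x_2 + 2 → 9/16*x_2**2 - 41/16*x_2 + 2
  leading term x_2**2: subtract (-27/100)·h_4 from 9/16*x_2**2 - 41/16*x_2 + 2 → -29/10*x_2 + 29/10
  leading term x_2: subtract (8/5)·h_5 from -29/10*x_2 + 29/10 → 0
  remainder 0.

S(f_1,h_5): leading monomials are coprime, so the S-polynomial reduces to 0 (Buchberger's first criterion).
S(f_2,h_5): lcm = x_1*x_2. S = x_1 + 7/3*x_2**2 - 10/3.
  leading term x_1: subtract (1/8)·f_1 from x_1 + 7/3*x_2**2 - 10/3 → 7/3*x_2**2 - 1/4*x_2 - 25/12
  leading term x_2**2: subtract (-28/25)·h_4 from 7/3*x_2**2 - 1/4*x_2 - 25/12 → -33/20*x_2 + 33/20
  leading term x_2: subtract (132/145)·h_5 from -33/20*x_2 + 33/20 → 0
  remainder 0.

S(f_3,h_5): lcm = x_1*x_2. S = 3/4*x_1 - 3/8*x_2**2 + 1/8*x_2 - 1/2.
  leading term x_1: subtract (3/32)·f_1 from 3/4*x_1 - 3/8*x_2**2 + 1/8*x_2 - 1/2 → -3/8*x_2**2 - 1/16*x_2 + 7/16
  leading term x_2**2: subtract (9/50)·h_4 from -3/8*x_2**2 - 1/16*x_2 + 7/16 → 13/80*x_2 - 13/80
  leading term x_2: subtract (-13/145)·h_5 from 13/80*x_2 - 13/80 → 0
  remainder 0.

S(h_4,h_5): lcm = x_2**2. S = 8/5*x_2 - 8/5.
  leading term x_2: subtract (-128/145)·h_5 from 8/5*x_2 - 8/5 → 0
  remainder 0.

Every S-polynomial of the final basis reduces to 0, so we have a Gröbner basis.
Inter-reduce: drop elements whose leading term is divisible by another's, tail-reduce, and make monic.
Reduced Gröbner basis: {x_1 - 1, x_2 - 1}.
Label its elements g_1 = x_1 - 1, g_2 = x_2 - 1.

Reduce p = 8*x_1**2 + 2*x_1 - 5*x_2 - 5 modulo G:
  leading term x_1**2: subtract (8*x_1)·g_1 from 8*x_1**2 + 2*x_1 - 5*x_2 - 5 → 10*x_1 - 5*x_2 - 5
  leading term x_1: subtract (10)·g_1 from 10*x_1 - 5*x_2 - 5 → -5*x_2 + 5
  leading term x_2: subtract (-5)·g_2 from -5*x_2 + 5 → 0
  normal form = 0.
Since the normal form is 0, p ∈ I.

8*x_1**2 + 2*x_1 - 5*x_2 - 5 lies in I (it reduces to 0).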